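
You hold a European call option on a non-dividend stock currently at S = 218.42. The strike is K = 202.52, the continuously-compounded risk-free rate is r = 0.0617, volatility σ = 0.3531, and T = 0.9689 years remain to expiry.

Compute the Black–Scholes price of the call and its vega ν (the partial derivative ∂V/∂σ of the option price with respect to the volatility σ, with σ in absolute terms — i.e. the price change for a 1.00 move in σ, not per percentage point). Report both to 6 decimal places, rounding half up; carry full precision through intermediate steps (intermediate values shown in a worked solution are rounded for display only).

price = 44.141481
ν = 73.190396

σ√T = 0.3531·√0.9689 = 0.347566
d₁ = (ln(S/K) + (r+σ²/2)T) / (σ√T) = (ln(218.42/202.52) + (0.0617+0.3531²/2)·0.9689) / 0.347566 = (0.075581 + 0.120182) / 0.347566 = 0.563241
d₂ = d₁ − σ√T = 0.563241 − 0.347566 = 0.215675
e^{−rT} = e^{−0.0617·0.9689} = 0.941971
N(d₁) = 0.713365,  N(d₂) = 0.585379
Call price V = S·N(d₁) − K·e^{−rT}·N(d₂) = 155.813087 − 111.671606 = 44.141481
φ(d₁) = (1/√(2π))·e^{−d₁²/2} = 0.340426
ν = S·φ(d₁)·√T = 73.190396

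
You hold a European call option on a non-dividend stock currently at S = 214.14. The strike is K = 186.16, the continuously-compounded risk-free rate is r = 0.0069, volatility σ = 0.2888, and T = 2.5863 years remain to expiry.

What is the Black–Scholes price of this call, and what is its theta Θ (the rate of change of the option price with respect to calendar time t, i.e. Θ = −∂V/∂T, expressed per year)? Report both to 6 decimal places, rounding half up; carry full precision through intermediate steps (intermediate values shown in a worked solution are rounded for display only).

σ√T = 0.2888·√2.5863 = 0.464448
d₁ = (ln(S/K) + (r+σ²/2)T) / (σ√T) = (ln(214.14/186.16) + (0.0069+0.2888²/2)·2.5863) / 0.464448 = (0.140023 + 0.125701) / 0.464448 = 0.572131
d₂ = d₁ − σ√T = 0.572131 − 0.464448 = 0.107683
e^{−rT} = e^{−0.0069·2.5863} = 0.982313
N(d₁) = 0.716383,  N(d₂) = 0.542877
Call price V = S·N(d₁) − K·e^{−rT}·N(d₂) = 153.406320 − 99.274392 = 54.131928
φ(d₁) = (1/√(2π))·e^{−d₁²/2} = 0.338712
Θ = −S·φ(d₁)·σ/(2√T) − r·K·e^{−rT}·N(d₂) = −6.512624 − 0.684993 = -7.197618

price = 54.131928
Θ = -7.197618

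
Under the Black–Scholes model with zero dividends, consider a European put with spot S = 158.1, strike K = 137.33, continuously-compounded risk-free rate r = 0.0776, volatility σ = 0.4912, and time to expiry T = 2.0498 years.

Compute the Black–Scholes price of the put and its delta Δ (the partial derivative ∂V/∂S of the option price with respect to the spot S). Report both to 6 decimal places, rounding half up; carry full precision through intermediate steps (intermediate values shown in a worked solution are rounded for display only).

σ√T = 0.4912·√2.0498 = 0.703257
d₁ = (ln(S/K) + (r+σ²/2)T) / (σ√T) = (ln(158.1/137.33) + (0.0776+0.4912²/2)·2.0498) / 0.703257 = (0.140841 + 0.406350) / 0.703257 = 0.778081
d₂ = d₁ − σ√T = 0.778081 − 0.703257 = 0.074824
e^{−rT} = e^{−0.0776·2.0498} = 0.852941
N(−d₁) = 0.218261,  N(−d₂) = 0.470178
Put price V = K·e^{−rT}·N(−d₂) − S·N(−d₁) = 55.073983 − 34.507024 = 20.566959
Δ = −N(−d₁) = -0.218261

price = 20.566959
Δ = -0.218261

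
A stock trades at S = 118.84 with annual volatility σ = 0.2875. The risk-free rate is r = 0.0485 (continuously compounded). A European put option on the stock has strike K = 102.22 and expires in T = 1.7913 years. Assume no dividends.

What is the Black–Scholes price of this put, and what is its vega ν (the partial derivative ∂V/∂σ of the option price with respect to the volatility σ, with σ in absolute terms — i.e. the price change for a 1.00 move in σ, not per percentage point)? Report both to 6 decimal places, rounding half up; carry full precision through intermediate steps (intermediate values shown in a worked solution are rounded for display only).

σ√T = 0.2875·√1.7913 = 0.384788
d₁ = (ln(S/K) + (r+σ²/2)T) / (σ√T) = (ln(118.84/102.22) + (0.0485+0.2875²/2)·1.7913) / 0.384788 = (0.150651 + 0.160909) / 0.384788 = 0.809691
d₂ = d₁ − σ√T = 0.809691 − 0.384788 = 0.424903
e^{−rT} = e^{−0.0485·1.7913} = 0.916789
N(−d₁) = 0.209059,  N(−d₂) = 0.335454
Put price V = K·e^{−rT}·N(−d₂) − S·N(−d₁) = 31.436769 − 24.844552 = 6.592217
φ(d₁) = (1/√(2π))·e^{−d₁²/2} = 0.287441
ν = S·φ(d₁)·√T = 45.718836

price = 6.592217
ν = 45.718836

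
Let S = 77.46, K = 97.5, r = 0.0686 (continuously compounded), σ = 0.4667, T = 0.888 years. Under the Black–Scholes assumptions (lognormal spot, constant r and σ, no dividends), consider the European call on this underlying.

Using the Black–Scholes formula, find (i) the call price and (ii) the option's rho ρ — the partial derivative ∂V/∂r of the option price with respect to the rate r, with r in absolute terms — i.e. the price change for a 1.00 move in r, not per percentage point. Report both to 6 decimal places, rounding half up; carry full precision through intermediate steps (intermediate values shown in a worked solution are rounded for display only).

σ√T = 0.4667·√0.888 = 0.439789
d₁ = (ln(S/K) + (r+σ²/2)T) / (σ√T) = (ln(77.46/97.5) + (0.0686+0.4667²/2)·0.888) / 0.439789 = (-0.230091 + 0.157624) / 0.439789 = -0.164776
d₂ = d₁ − σ√T = -0.164776 − 0.439789 = -0.604565
e^{−rT} = e^{−0.0686·0.888} = 0.940902
N(d₁) = 0.434560,  N(d₂) = 0.272734
Call price V = S·N(d₁) − K·e^{−rT}·N(d₂) = 33.661022 − 25.020043 = 8.640980
ρ = K·T·e^{−rT}·N(d₂) = 22.217798

price = 8.640980
ρ = 22.217798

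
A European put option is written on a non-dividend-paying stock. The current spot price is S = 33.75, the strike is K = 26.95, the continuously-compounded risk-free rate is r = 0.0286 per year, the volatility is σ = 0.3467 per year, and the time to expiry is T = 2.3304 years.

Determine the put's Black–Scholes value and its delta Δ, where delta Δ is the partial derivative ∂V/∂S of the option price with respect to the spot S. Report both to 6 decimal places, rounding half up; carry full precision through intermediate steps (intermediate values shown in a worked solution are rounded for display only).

σ√T = 0.3467·√2.3304 = 0.529260
d₁ = (ln(S/K) + (r+σ²/2)T) / (σ√T) = (ln(33.75/26.95) + (0.0286+0.3467²/2)·2.3304) / 0.529260 = (0.224997 + 0.206708) / 0.529260 = 0.815676
d₂ = d₁ − σ√T = 0.815676 − 0.529260 = 0.286416
e^{−rT} = e^{−0.0286·2.3304} = 0.935523
N(−d₁) = 0.207343,  N(−d₂) = 0.387280
Put price V = K·e^{−rT}·N(−d₂) − S·N(−d₁) = 9.764233 − 6.997818 = 2.766415
Δ = −N(−d₁) = -0.207343

price = 2.766415
Δ = -0.207343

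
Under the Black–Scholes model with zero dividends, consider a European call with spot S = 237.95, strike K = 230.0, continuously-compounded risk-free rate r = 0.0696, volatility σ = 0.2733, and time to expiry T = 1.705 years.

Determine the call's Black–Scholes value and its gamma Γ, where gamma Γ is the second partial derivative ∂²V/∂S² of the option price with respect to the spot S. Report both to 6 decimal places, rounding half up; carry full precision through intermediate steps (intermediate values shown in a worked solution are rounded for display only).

price = 50.940638
Γ = 0.003910

σ√T = 0.2733·√1.705 = 0.356863
d₁ = (ln(S/K) + (r+σ²/2)T) / (σ√T) = (ln(237.95/230.0) + (0.0696+0.2733²/2)·1.705) / 0.356863 = (0.033981 + 0.182344) / 0.356863 = 0.606184
d₂ = d₁ − σ√T = 0.606184 − 0.356863 = 0.249321
e^{−rT} = e^{−0.0696·1.705} = 0.888103
N(d₁) = 0.727804,  N(d₂) = 0.598444
Call price V = S·N(d₁) − K·e^{−rT}·N(d₂) = 173.180928 − 122.240290 = 50.940638
φ(d₁) = (1/√(2π))·e^{−d₁²/2} = 0.331984
Γ = φ(d₁) / (S·σ·√T) = 0.003910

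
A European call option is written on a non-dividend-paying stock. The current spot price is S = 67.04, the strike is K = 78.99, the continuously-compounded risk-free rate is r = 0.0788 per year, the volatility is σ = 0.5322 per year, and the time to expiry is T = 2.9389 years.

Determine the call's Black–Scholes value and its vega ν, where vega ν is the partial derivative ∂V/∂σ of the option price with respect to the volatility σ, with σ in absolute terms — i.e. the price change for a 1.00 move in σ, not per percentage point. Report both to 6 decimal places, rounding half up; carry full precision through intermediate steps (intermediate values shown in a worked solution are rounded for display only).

σ√T = 0.5322·√2.9389 = 0.912362
d₁ = (ln(S/K) + (r+σ²/2)T) / (σ√T) = (ln(67.04/78.99) + (0.0788+0.5322²/2)·2.9389) / 0.912362 = (-0.164032 + 0.647788) / 0.912362 = 0.530224
d₂ = d₁ − σ√T = 0.530224 − 0.912362 = -0.382139
e^{−rT} = e^{−0.0788·2.9389} = 0.793275
N(d₁) = 0.702022,  N(d₂) = 0.351179
Call price V = S·N(d₁) − K·e^{−rT}·N(d₂) = 47.063523 − 22.005171 = 25.058352
φ(d₁) = (1/√(2π))·e^{−d₁²/2} = 0.346627
ν = S·φ(d₁)·√T = 39.837159

price = 25.058352
ν = 39.837159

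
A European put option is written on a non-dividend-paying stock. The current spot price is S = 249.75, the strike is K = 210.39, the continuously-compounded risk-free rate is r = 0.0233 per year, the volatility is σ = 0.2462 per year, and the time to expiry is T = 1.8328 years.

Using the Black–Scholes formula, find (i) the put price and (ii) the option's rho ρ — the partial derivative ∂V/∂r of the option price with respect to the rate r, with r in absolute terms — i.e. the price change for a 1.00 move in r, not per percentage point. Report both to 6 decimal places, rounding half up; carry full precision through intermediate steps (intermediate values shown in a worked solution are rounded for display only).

σ√T = 0.2462·√1.8328 = 0.333308
d₁ = (ln(S/K) + (r+σ²/2)T) / (σ√T) = (ln(249.75/210.39) + (0.0233+0.2462²/2)·1.8328) / 0.333308 = (0.171497 + 0.098251) / 0.333308 = 0.809308
d₂ = d₁ − σ√T = 0.809308 − 0.333308 = 0.476000
e^{−rT} = e^{−0.0233·1.8328} = 0.958195
N(−d₁) = 0.209169,  N(−d₂) = 0.317037
Put price V = K·e^{−rT}·N(−d₂) − S·N(−d₁) = 63.912965 − 52.239949 = 11.673016
ρ = −K·T·e^{−rT}·N(−d₂) = -117.139683

price = 11.673016
ρ = -117.139683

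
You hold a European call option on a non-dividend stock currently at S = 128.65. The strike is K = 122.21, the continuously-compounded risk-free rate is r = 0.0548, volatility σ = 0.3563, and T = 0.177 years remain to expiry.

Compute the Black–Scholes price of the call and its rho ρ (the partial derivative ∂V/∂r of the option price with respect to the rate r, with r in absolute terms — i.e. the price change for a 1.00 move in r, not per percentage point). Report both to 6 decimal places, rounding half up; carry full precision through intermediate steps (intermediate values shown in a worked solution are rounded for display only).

σ√T = 0.3563·√0.177 = 0.149900
d₁ = (ln(S/K) + (r+σ²/2)T) / (σ√T) = (ln(128.65/122.21) + (0.0548+0.3563²/2)·0.177) / 0.149900 = (0.051355 + 0.020935) / 0.149900 = 0.482249
d₂ = d₁ − σ√T = 0.482249 − 0.149900 = 0.332349
e^{−rT} = e^{−0.0548·0.177} = 0.990347
N(d₁) = 0.685186,  N(d₂) = 0.630187
Call price V = S·N(d₁) − K·e^{−rT}·N(d₂) = 88.149125 − 76.271765 = 11.877359
ρ = K·T·e^{−rT}·N(d₂) = 13.500102

price = 11.877359
ρ = 13.500102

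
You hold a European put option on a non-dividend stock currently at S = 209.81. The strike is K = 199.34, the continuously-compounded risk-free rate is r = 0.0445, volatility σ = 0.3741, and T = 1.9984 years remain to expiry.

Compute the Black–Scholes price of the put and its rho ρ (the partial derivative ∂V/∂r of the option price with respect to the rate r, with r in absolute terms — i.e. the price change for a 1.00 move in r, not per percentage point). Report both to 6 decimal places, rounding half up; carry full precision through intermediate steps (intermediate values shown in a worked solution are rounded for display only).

price = 28.570046
ρ = -182.155306

σ√T = 0.3741·√1.9984 = 0.528846
d₁ = (ln(S/K) + (r+σ²/2)T) / (σ√T) = (ln(209.81/199.34) + (0.0445+0.3741²/2)·1.9984) / 0.528846 = (0.051190 + 0.228768) / 0.528846 = 0.529376
d₂ = d₁ − σ√T = 0.529376 − 0.528846 = 0.000530
e^{−rT} = e^{−0.0445·1.9984} = 0.914911
N(−d₁) = 0.298272,  N(−d₂) = 0.499788
Put price V = K·e^{−rT}·N(−d₂) − S·N(−d₁) = 91.150573 − 62.580527 = 28.570046
ρ = −K·T·e^{−rT}·N(−d₂) = -182.155306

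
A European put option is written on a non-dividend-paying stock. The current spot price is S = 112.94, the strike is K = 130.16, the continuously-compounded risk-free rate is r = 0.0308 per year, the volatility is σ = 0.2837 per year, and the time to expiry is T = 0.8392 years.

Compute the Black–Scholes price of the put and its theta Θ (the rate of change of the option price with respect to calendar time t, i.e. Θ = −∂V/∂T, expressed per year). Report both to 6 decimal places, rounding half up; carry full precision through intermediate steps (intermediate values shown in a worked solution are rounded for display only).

σ√T = 0.2837·√0.8392 = 0.259891
d₁ = (ln(S/K) + (r+σ²/2)T) / (σ√T) = (ln(112.94/130.16) + (0.0308+0.2837²/2)·0.8392) / 0.259891 = (-0.141908 + 0.059619) / 0.259891 = -0.316627
d₂ = d₁ − σ√T = -0.316627 − 0.259891 = -0.576518
e^{−rT} = e^{−0.0308·0.8392} = 0.974484
N(−d₁) = 0.624237,  N(−d₂) = 0.717868
Put price V = K·e^{−rT}·N(−d₂) − S·N(−d₁) = 91.053467 − 70.501280 = 20.552187
φ(d₁) = (1/√(2π))·e^{−d₁²/2} = 0.379438
Θ = −S·φ(d₁)·σ/(2√T) + r·K·e^{−rT}·N(−d₂) = −6.635672 + 2.804447 = -3.831225

price = 20.552187
Θ = -3.831225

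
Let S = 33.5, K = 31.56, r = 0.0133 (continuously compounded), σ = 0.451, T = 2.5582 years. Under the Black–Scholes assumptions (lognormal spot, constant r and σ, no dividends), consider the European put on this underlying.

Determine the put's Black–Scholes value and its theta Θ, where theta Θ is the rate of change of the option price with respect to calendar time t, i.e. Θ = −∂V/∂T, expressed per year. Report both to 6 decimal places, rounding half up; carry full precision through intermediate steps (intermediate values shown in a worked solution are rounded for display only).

price = 7.588331
Θ = -1.430756

σ√T = 0.451·√2.5582 = 0.721346
d₁ = (ln(S/K) + (r+σ²/2)T) / (σ√T) = (ln(33.5/31.56) + (0.0133+0.451²/2)·2.5582) / 0.721346 = (0.059655 + 0.294194) / 0.721346 = 0.490540
d₂ = d₁ − σ√T = 0.490540 − 0.721346 = -0.230806
e^{−rT} = e^{−0.0133·2.5582} = 0.966548
N(−d₁) = 0.311876,  N(−d₂) = 0.591267
Put price V = K·e^{−rT}·N(−d₂) − S·N(−d₁) = 18.036174 − 10.447843 = 7.588331
φ(d₁) = (1/√(2π))·e^{−d₁²/2} = 0.353719
Θ = −S·φ(d₁)·σ/(2√T) + r·K·e^{−rT}·N(−d₂) = −1.670637 + 0.239881 = -1.430756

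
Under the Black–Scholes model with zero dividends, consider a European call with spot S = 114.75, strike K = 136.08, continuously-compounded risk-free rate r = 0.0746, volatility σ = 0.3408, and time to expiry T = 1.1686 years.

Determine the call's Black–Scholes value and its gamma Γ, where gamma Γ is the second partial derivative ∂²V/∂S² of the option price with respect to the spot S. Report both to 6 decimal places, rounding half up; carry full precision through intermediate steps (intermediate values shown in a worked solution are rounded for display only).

price = 12.954489
Γ = 0.009429

σ√T = 0.3408·√1.1686 = 0.368411
d₁ = (ln(S/K) + (r+σ²/2)T) / (σ√T) = (ln(114.75/136.08) + (0.0746+0.3408²/2)·1.1686) / 0.368411 = (-0.170487 + 0.155041) / 0.368411 = -0.041927
d₂ = d₁ − σ√T = -0.041927 − 0.368411 = -0.410338
e^{−rT} = e^{−0.0746·1.1686} = 0.916514
N(d₁) = 0.483279,  N(d₂) = 0.340779
Call price V = S·N(d₁) − K·e^{−rT}·N(d₂) = 55.456219 − 42.501730 = 12.954489
φ(d₁) = (1/√(2π))·e^{−d₁²/2} = 0.398592
Γ = φ(d₁) / (S·σ·√T) = 0.009429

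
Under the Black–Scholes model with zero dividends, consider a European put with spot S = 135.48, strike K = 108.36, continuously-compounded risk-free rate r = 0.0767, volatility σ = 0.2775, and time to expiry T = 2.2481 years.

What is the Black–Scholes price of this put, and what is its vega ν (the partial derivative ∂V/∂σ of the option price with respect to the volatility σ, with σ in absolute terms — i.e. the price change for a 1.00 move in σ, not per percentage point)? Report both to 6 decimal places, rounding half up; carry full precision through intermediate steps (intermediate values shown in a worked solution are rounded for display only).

price = 4.167747
ν = 41.386082

σ√T = 0.2775·√2.2481 = 0.416074
d₁ = (ln(S/K) + (r+σ²/2)T) / (σ√T) = (ln(135.48/108.36) + (0.0767+0.2775²/2)·2.2481) / 0.416074 = (0.223365 + 0.258988) / 0.416074 = 1.159296
d₂ = d₁ − σ√T = 1.159296 − 0.416074 = 0.743222
e^{−rT} = e^{−0.0767·2.2481} = 0.841618
N(−d₁) = 0.123168,  N(−d₂) = 0.228674
Put price V = K·e^{−rT}·N(−d₂) − S·N(−d₁) = 20.854519 − 16.686771 = 4.167747
φ(d₁) = (1/√(2π))·e^{−d₁²/2} = 0.203738
ν = S·φ(d₁)·√T = 41.386082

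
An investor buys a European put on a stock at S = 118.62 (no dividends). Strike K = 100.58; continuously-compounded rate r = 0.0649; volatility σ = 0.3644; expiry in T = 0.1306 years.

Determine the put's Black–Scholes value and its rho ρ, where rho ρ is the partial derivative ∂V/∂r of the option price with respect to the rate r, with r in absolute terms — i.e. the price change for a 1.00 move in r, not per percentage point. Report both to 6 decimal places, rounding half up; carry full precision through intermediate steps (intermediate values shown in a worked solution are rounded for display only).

σ√T = 0.3644·√0.1306 = 0.131689
d₁ = (ln(S/K) + (r+σ²/2)T) / (σ√T) = (ln(118.62/100.58) + (0.0649+0.3644²/2)·0.1306) / 0.131689 = (0.164972 + 0.017147) / 0.131689 = 1.382943
d₂ = d₁ − σ√T = 1.382943 − 0.131689 = 1.251254
e^{−rT} = e^{−0.0649·0.1306} = 0.991560
N(−d₁) = 0.083341,  N(−d₂) = 0.105421
Put price V = K·e^{−rT}·N(−d₂) − S·N(−d₁) = 10.513737 − 9.885922 = 0.627815
ρ = −K·T·e^{−rT}·N(−d₂) = -1.373094

price = 0.627815
ρ = -1.373094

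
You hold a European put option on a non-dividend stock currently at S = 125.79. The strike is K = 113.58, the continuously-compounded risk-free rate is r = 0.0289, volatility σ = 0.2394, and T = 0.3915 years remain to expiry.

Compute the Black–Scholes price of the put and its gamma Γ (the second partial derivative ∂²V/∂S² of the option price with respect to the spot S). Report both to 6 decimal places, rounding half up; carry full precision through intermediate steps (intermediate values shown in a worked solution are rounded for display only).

σ√T = 0.2394·√0.3915 = 0.149792
d₁ = (ln(S/K) + (r+σ²/2)T) / (σ√T) = (ln(125.79/113.58) + (0.0289+0.2394²/2)·0.3915) / 0.149792 = (0.102106 + 0.022533) / 0.149792 = 0.832082
d₂ = d₁ − σ√T = 0.832082 − 0.149792 = 0.682290
e^{−rT} = e^{−0.0289·0.3915} = 0.988749
N(−d₁) = 0.202681,  N(−d₂) = 0.247528
Put price V = K·e^{−rT}·N(−d₂) − S·N(−d₁) = 27.797917 − 25.495278 = 2.302639
φ(d₁) = (1/√(2π))·e^{−d₁²/2} = 0.282206
Γ = φ(d₁) / (S·σ·√T) = 0.014977

price = 2.302639
Γ = 0.014977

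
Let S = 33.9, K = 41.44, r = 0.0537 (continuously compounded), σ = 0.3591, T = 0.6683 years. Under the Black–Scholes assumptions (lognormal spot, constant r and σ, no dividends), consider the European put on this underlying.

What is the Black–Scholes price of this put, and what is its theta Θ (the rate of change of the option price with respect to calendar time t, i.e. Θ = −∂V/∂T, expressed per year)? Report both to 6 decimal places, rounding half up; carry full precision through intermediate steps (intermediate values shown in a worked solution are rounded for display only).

price = 8.006754
Θ = -1.091986

σ√T = 0.3591·√0.6683 = 0.293563
d₁ = (ln(S/K) + (r+σ²/2)T) / (σ√T) = (ln(33.9/41.44) + (0.0537+0.3591²/2)·0.6683) / 0.293563 = (-0.200832 + 0.078977) / 0.293563 = -0.415088
d₂ = d₁ − σ√T = -0.415088 − 0.293563 = -0.708650
e^{−rT} = e^{−0.0537·0.6683} = 0.964749
N(−d₁) = 0.660961,  N(−d₂) = 0.760729
Put price V = K·e^{−rT}·N(−d₂) − S·N(−d₁) = 30.413335 − 22.406581 = 8.006754
φ(d₁) = (1/√(2π))·e^{−d₁²/2} = 0.366013
Θ = −S·φ(d₁)·σ/(2√T) + r·K·e^{−rT}·N(−d₂) = −2.725182 + 1.633196 = -1.091986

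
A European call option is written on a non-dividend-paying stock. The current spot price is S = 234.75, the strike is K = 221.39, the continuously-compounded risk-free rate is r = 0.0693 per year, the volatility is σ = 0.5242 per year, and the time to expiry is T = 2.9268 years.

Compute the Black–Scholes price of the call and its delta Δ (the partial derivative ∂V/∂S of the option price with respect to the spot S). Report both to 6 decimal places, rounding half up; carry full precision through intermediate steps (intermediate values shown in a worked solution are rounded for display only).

σ√T = 0.5242·√2.9268 = 0.896796
d₁ = (ln(S/K) + (r+σ²/2)T) / (σ√T) = (ln(234.75/221.39) + (0.0693+0.5242²/2)·2.9268) / 0.896796 = (0.058595 + 0.604949) / 0.896796 = 0.739905
d₂ = d₁ − σ√T = 0.739905 − 0.896796 = -0.156891
e^{−rT} = e^{−0.0693·2.9268} = 0.816419
N(d₁) = 0.770321,  N(d₂) = 0.437666
Call price V = S·N(d₁) − K·e^{−rT}·N(d₂) = 180.832909 − 79.106762 = 101.726148
Δ = N(d₁) = 0.770321

price = 101.726148
Δ = 0.770321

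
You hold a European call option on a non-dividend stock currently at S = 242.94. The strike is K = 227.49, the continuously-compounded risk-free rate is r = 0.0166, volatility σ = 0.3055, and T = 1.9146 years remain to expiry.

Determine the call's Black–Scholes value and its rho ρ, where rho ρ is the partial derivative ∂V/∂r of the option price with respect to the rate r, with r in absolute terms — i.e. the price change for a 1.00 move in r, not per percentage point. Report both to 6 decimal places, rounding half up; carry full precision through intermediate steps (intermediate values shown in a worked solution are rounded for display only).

σ√T = 0.3055·√1.9146 = 0.422718
d₁ = (ln(S/K) + (r+σ²/2)T) / (σ√T) = (ln(242.94/227.49) + (0.0166+0.3055²/2)·1.9146) / 0.422718 = (0.065708 + 0.121127) / 0.422718 = 0.441987
d₂ = d₁ − σ√T = 0.441987 − 0.422718 = 0.019269
e^{−rT} = e^{−0.0166·1.9146} = 0.968717
N(d₁) = 0.670751,  N(d₂) = 0.507687
Call price V = S·N(d₁) − K·e^{−rT}·N(d₂) = 162.952169 − 111.880753 = 51.071416
ρ = K·T·e^{−rT}·N(d₂) = 214.206889

price = 51.071416
ρ = 214.206889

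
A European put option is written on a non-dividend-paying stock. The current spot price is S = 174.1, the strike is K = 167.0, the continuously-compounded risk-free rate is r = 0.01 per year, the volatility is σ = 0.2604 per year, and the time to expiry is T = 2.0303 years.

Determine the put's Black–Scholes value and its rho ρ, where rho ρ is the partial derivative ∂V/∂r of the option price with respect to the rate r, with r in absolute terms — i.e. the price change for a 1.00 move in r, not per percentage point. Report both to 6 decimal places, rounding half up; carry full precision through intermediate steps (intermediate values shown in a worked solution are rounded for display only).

price = 19.967584
ρ = -168.586255

σ√T = 0.2604·√2.0303 = 0.371040
d₁ = (ln(S/K) + (r+σ²/2)T) / (σ√T) = (ln(174.1/167.0) + (0.01+0.2604²/2)·2.0303) / 0.371040 = (0.041636 + 0.089138) / 0.371040 = 0.352454
d₂ = d₁ − σ√T = 0.352454 − 0.371040 = -0.018587
e^{−rT} = e^{−0.01·2.0303} = 0.979902
N(−d₁) = 0.362249,  N(−d₂) = 0.507415
Put price V = K·e^{−rT}·N(−d₂) − S·N(−d₁) = 83.035145 − 63.067561 = 19.967584
ρ = −K·T·e^{−rT}·N(−d₂) = -168.586255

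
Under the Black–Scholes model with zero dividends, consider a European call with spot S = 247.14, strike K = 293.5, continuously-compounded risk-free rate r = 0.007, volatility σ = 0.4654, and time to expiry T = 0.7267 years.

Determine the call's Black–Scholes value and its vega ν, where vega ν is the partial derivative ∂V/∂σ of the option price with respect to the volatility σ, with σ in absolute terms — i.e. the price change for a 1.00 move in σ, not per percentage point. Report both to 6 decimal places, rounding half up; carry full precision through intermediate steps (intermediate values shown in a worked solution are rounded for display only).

σ√T = 0.4654·√0.7267 = 0.396738
d₁ = (ln(S/K) + (r+σ²/2)T) / (σ√T) = (ln(247.14/293.5) + (0.007+0.4654²/2)·0.7267) / 0.396738 = (-0.171923 + 0.083787) / 0.396738 = -0.222150
d₂ = d₁ − σ√T = -0.222150 − 0.396738 = -0.618888
e^{−rT} = e^{−0.007·0.7267} = 0.994926
N(d₁) = 0.412099,  N(d₂) = 0.267995
Call price V = S·N(d₁) − K·e^{−rT}·N(d₂) = 101.846085 − 78.257485 = 23.588600
φ(d₁) = (1/√(2π))·e^{−d₁²/2} = 0.389219
ν = S·φ(d₁)·√T = 82.000100

price = 23.588600
ν = 82.000100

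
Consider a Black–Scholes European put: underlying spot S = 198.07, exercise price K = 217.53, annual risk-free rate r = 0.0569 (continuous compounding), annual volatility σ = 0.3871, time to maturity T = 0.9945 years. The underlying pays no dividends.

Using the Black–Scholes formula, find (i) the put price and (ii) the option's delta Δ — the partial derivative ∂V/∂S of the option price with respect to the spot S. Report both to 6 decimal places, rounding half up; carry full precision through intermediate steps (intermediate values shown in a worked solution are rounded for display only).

σ√T = 0.3871·√0.9945 = 0.386034
d₁ = (ln(S/K) + (r+σ²/2)T) / (σ√T) = (ln(198.07/217.53) + (0.0569+0.3871²/2)·0.9945) / 0.386034 = (-0.093716 + 0.131098) / 0.386034 = 0.096836
d₂ = d₁ − σ√T = 0.096836 − 0.386034 = -0.289198
e^{−rT} = e^{−0.0569·0.9945} = 0.944984
N(−d₁) = 0.461428,  N(−d₂) = 0.613785
Put price V = K·e^{−rT}·N(−d₂) − S·N(−d₁) = 126.171159 − 91.395123 = 34.776036
Δ = −N(−d₁) = -0.461428

price = 34.776036
Δ = -0.461428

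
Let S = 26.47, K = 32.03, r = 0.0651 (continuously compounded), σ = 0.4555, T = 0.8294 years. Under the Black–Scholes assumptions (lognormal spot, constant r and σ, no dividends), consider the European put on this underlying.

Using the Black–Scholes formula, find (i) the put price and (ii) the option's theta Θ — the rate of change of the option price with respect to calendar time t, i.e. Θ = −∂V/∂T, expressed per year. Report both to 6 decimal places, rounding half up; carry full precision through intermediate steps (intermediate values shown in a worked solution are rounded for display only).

price = 6.853091
Θ = -1.229815

σ√T = 0.4555·√0.8294 = 0.414830
d₁ = (ln(S/K) + (r+σ²/2)T) / (σ√T) = (ln(26.47/32.03) + (0.0651+0.4555²/2)·0.8294) / 0.414830 = (-0.190661 + 0.140036) / 0.414830 = -0.122038
d₂ = d₁ − σ√T = -0.122038 − 0.414830 = -0.536868
e^{−rT} = e^{−0.0651·0.8294} = 0.947438
N(−d₁) = 0.548565,  N(−d₂) = 0.704321
Put price V = K·e^{−rT}·N(−d₂) − S·N(−d₁) = 21.373619 − 14.520527 = 6.853091
φ(d₁) = (1/√(2π))·e^{−d₁²/2} = 0.395983
Θ = −S·φ(d₁)·σ/(2√T) + r·K·e^{−rT}·N(−d₂) = −2.621237 + 1.391423 = -1.229815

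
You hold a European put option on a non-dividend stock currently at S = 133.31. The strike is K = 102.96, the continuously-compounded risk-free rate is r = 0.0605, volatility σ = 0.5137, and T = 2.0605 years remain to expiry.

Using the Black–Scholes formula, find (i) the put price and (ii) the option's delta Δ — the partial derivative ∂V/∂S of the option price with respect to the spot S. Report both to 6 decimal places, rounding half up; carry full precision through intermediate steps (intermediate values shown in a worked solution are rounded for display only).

price = 15.040594
Δ = -0.187246

σ√T = 0.5137·√2.0605 = 0.737388
d₁ = (ln(S/K) + (r+σ²/2)T) / (σ√T) = (ln(133.31/102.96) + (0.0605+0.5137²/2)·2.0605) / 0.737388 = (0.258337 + 0.396531) / 0.737388 = 0.888091
d₂ = d₁ − σ√T = 0.888091 − 0.737388 = 0.150703
e^{−rT} = e^{−0.0605·2.0605} = 0.882797
N(−d₁) = 0.187246,  N(−d₂) = 0.440105
Put price V = K·e^{−rT}·N(−d₂) − S·N(−d₁) = 40.002352 − 24.961758 = 15.040594
Δ = −N(−d₁) = -0.187246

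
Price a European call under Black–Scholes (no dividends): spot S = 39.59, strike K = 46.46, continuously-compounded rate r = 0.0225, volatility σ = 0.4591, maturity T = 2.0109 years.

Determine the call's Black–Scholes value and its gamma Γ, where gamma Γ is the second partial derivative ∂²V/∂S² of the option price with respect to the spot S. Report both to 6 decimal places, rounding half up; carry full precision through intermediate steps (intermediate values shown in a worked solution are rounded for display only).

σ√T = 0.4591·√2.0109 = 0.651032
d₁ = (ln(S/K) + (r+σ²/2)T) / (σ√T) = (ln(39.59/46.46) + (0.0225+0.4591²/2)·2.0109) / 0.651032 = (-0.160015 + 0.257167) / 0.651032 = 0.149227
d₂ = d₁ − σ√T = 0.149227 − 0.651032 = -0.501805
e^{−rT} = e^{−0.0225·2.0109} = 0.955763
N(d₁) = 0.559313,  N(d₂) = 0.307902
Call price V = S·N(d₁) − K·e^{−rT}·N(d₂) = 22.143192 − 13.672323 = 8.470869
φ(d₁) = (1/√(2π))·e^{−d₁²/2} = 0.394525
Γ = φ(d₁) / (S·σ·√T) = 0.015307

price = 8.470869
Γ = 0.015307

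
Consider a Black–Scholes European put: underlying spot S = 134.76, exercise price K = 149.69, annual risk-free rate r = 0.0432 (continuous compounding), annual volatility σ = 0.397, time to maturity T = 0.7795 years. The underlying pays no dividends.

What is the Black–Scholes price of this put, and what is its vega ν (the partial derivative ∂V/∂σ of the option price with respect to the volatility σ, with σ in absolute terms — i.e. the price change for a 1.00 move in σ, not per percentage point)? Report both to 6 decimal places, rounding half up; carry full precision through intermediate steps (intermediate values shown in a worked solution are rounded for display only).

σ√T = 0.397·√0.7795 = 0.350509
d₁ = (ln(S/K) + (r+σ²/2)T) / (σ√T) = (ln(134.76/149.69) + (0.0432+0.397²/2)·0.7795) / 0.350509 = (-0.105071 + 0.095103) / 0.350509 = -0.028440
d₂ = d₁ − σ√T = -0.028440 − 0.350509 = -0.378949
e^{−rT} = e^{−0.0432·0.7795} = 0.966886
N(−d₁) = 0.511345,  N(−d₂) = 0.647637
Put price V = K·e^{−rT}·N(−d₂) − S·N(−d₁) = 93.734588 − 68.908785 = 24.825802
φ(d₁) = (1/√(2π))·e^{−d₁²/2} = 0.398781
ν = S·φ(d₁)·√T = 47.446424

price = 24.825802
ν = 47.446424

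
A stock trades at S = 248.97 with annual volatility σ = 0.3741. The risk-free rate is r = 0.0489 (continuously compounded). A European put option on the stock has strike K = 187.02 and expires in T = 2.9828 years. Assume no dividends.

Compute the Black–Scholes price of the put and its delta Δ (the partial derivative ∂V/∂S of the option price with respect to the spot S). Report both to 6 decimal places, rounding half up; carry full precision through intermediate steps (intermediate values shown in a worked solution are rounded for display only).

σ√T = 0.3741·√2.9828 = 0.646100
d₁ = (ln(S/K) + (r+σ²/2)T) / (σ√T) = (ln(248.97/187.02) + (0.0489+0.3741²/2)·2.9828) / 0.646100 = (0.286117 + 0.354582) / 0.646100 = 0.991640
d₂ = d₁ − σ√T = 0.991640 − 0.646100 = 0.345540
e^{−rT} = e^{−0.0489·2.9828} = 0.864280
N(−d₁) = 0.160687,  N(−d₂) = 0.364844
Put price V = K·e^{−rT}·N(−d₂) − S·N(−d₁) = 58.972562 − 40.006163 = 18.966400
Δ = −N(−d₁) = -0.160687

price = 18.966400
Δ = -0.160687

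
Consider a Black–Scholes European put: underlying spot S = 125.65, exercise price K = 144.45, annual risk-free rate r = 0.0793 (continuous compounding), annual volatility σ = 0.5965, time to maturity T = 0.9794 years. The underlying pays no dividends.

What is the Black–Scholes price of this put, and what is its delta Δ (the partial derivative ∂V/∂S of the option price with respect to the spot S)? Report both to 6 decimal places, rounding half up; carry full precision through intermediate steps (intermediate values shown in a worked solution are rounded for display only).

σ√T = 0.5965·√0.9794 = 0.590324
d₁ = (ln(S/K) + (r+σ²/2)T) / (σ√T) = (ln(125.65/144.45) + (0.0793+0.5965²/2)·0.9794) / 0.590324 = (-0.139433 + 0.251908) / 0.590324 = 0.190530
d₂ = d₁ − σ√T = 0.190530 − 0.590324 = -0.399794
e^{−rT} = e^{−0.0793·0.9794} = 0.925273
N(−d₁) = 0.424447,  N(−d₂) = 0.655346
Put price V = K·e^{−rT}·N(−d₂) − S·N(−d₁) = 87.590702 − 53.331750 = 34.258953
Δ = −N(−d₁) = -0.424447

price = 34.258953
Δ = -0.424447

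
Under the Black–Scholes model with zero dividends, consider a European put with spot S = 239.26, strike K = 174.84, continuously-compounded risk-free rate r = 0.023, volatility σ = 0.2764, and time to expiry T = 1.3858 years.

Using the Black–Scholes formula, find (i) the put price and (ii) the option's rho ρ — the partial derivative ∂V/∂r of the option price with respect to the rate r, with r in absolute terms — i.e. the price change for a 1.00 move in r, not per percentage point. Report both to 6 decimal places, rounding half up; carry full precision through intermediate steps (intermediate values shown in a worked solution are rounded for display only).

σ√T = 0.2764·√1.3858 = 0.325378
d₁ = (ln(S/K) + (r+σ²/2)T) / (σ√T) = (ln(239.26/174.84) + (0.023+0.2764²/2)·1.3858) / 0.325378 = (0.313680 + 0.084809) / 0.325378 = 1.224693
d₂ = d₁ − σ√T = 1.224693 − 0.325378 = 0.899315
e^{−rT} = e^{−0.023·1.3858} = 0.968629
N(−d₁) = 0.110345,  N(−d₂) = 0.184242
Put price V = K·e^{−rT}·N(−d₂) − S·N(−d₁) = 31.202390 − 26.401236 = 4.801155
ρ = −K·T·e^{−rT}·N(−d₂) = -43.240273

price = 4.801155
ρ = -43.240273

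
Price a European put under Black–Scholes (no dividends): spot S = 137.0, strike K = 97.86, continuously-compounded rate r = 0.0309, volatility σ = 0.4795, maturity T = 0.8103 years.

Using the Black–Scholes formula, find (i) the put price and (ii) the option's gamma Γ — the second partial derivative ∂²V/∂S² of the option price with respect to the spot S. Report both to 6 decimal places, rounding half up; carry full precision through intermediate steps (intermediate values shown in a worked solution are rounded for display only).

price = 5.474165
Γ = 0.003874

σ√T = 0.4795·√0.8103 = 0.431630
d₁ = (ln(S/K) + (r+σ²/2)T) / (σ√T) = (ln(137.0/97.86) + (0.0309+0.4795²/2)·0.8103) / 0.431630 = (0.336443 + 0.118190) / 0.431630 = 1.053295
d₂ = d₁ − σ√T = 1.053295 − 0.431630 = 0.621665
e^{−rT} = e^{−0.0309·0.8103} = 0.975273
N(−d₁) = 0.146103,  N(−d₂) = 0.267081
Put price V = K·e^{−rT}·N(−d₂) − S·N(−d₁) = 25.490272 − 20.016107 = 5.474165
φ(d₁) = (1/√(2π))·e^{−d₁²/2} = 0.229087
Γ = φ(d₁) / (S·σ·√T) = 0.003874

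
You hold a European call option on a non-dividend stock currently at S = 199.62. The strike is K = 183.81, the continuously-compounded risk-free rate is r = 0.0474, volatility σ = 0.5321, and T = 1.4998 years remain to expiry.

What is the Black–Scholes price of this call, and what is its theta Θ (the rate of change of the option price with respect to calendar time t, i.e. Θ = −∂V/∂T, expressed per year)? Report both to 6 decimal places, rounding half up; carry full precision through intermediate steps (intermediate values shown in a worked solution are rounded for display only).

σ√T = 0.5321·√1.4998 = 0.651643
d₁ = (ln(S/K) + (r+σ²/2)T) / (σ√T) = (ln(199.62/183.81) + (0.0474+0.5321²/2)·1.4998) / 0.651643 = (0.082513 + 0.283410) / 0.651643 = 0.561539
d₂ = d₁ − σ√T = 0.561539 − 0.651643 = -0.090105
e^{−rT} = e^{−0.0474·1.4998} = 0.931378
N(d₁) = 0.712785,  N(d₂) = 0.464102
Call price V = S·N(d₁) − K·e^{−rT}·N(d₂) = 142.286109 − 79.452655 = 62.833454
φ(d₁) = (1/√(2π))·e^{−d₁²/2} = 0.340752
Θ = −S·φ(d₁)·σ/(2√T) − r·K·e^{−rT}·N(d₂) = −14.777079 − 3.766056 = -18.543135

price = 62.833454
Θ = -18.543135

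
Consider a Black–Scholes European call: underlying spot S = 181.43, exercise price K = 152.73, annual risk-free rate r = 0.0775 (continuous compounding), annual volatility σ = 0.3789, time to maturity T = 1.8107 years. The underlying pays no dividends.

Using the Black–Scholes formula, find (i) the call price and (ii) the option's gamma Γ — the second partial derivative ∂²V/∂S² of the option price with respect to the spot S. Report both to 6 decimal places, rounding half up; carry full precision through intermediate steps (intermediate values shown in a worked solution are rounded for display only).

price = 61.535246
Γ = 0.002959

σ√T = 0.3789·√1.8107 = 0.509856
d₁ = (ln(S/K) + (r+σ²/2)T) / (σ√T) = (ln(181.43/152.73) + (0.0775+0.3789²/2)·1.8107) / 0.509856 = (0.172198 + 0.270306) / 0.509856 = 0.867900
d₂ = d₁ − σ√T = 0.867900 − 0.509856 = 0.358043
e^{−rT} = e^{−0.0775·1.8107} = 0.869072
N(d₁) = 0.807275,  N(d₂) = 0.639845
Call price V = S·N(d₁) − K·e^{−rT}·N(d₂) = 146.463978 − 84.928732 = 61.535246
φ(d₁) = (1/√(2π))·e^{−d₁²/2} = 0.273744
Γ = φ(d₁) / (S·σ·√T) = 0.002959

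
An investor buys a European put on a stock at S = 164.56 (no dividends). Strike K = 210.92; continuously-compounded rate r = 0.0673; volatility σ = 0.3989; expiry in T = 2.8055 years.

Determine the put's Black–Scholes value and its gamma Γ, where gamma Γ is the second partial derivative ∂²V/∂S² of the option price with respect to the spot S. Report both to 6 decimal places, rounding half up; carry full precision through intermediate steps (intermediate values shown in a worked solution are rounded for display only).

price = 49.582310
Γ = 0.003521

σ√T = 0.3989·√2.8055 = 0.668143
d₁ = (ln(S/K) + (r+σ²/2)T) / (σ√T) = (ln(164.56/210.92) + (0.0673+0.3989²/2)·2.8055) / 0.668143 = (-0.248204 + 0.412017) / 0.668143 = 0.245178
d₂ = d₁ − σ√T = 0.245178 − 0.668143 = -0.422965
e^{−rT} = e^{−0.0673·2.8055} = 0.827944
N(−d₁) = 0.403159,  N(−d₂) = 0.663840
Put price V = K·e^{−rT}·N(−d₂) − S·N(−d₁) = 115.926216 − 66.343906 = 49.582310
φ(d₁) = (1/√(2π))·e^{−d₁²/2} = 0.387130
Γ = φ(d₁) / (S·σ·√T) = 0.003521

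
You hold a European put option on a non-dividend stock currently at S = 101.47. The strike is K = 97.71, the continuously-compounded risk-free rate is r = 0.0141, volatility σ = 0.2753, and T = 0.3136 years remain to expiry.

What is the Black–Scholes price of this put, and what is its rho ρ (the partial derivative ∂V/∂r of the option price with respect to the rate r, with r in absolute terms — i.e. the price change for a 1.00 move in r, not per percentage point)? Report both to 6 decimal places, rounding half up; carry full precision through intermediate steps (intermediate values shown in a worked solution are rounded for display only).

price = 4.236979
ρ = -12.876907

σ√T = 0.2753·√0.3136 = 0.154168
d₁ = (ln(S/K) + (r+σ²/2)T) / (σ√T) = (ln(101.47/97.71) + (0.0141+0.2753²/2)·0.3136) / 0.154168 = (0.037759 + 0.016306) / 0.154168 = 0.350688
d₂ = d₁ − σ√T = 0.350688 − 0.154168 = 0.196520
e^{−rT} = e^{−0.0141·0.3136} = 0.995588
N(−d₁) = 0.362911,  N(−d₂) = 0.422101
Put price V = K·e^{−rT}·N(−d₂) − S·N(−d₁) = 41.061565 − 36.824586 = 4.236979
ρ = −K·T·e^{−rT}·N(−d₂) = -12.876907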